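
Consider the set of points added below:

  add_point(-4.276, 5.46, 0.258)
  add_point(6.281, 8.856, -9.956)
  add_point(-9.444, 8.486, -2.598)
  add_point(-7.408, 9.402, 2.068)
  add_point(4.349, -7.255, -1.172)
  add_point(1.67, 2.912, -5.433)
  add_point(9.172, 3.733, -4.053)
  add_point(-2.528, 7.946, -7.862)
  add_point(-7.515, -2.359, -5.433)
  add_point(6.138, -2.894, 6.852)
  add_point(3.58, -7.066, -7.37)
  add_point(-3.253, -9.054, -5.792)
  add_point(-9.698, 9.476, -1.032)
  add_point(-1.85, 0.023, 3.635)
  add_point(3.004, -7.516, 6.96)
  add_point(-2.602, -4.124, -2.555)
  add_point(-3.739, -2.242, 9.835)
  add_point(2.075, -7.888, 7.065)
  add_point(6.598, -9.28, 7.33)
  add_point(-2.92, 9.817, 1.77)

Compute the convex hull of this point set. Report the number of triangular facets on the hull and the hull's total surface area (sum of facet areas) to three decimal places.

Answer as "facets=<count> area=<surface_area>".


Points on the hull: [1, 2, 3, 6, 7, 8, 9, 10, 11, 12, 16, 17, 18, 19] (14 of 20).

Facet areas (half cross-product norm):
  f1: (p1, p19, p12) → 52.8548
  f2: (p1, p19, p6) → 59.3121
  f3: (p10, p18, p6) → 93.3002
  f4: (p10, p11, p18) → 55.1748
  f5: (p10, p1, p6) → 51.6031
  f6: (p10, p1, p11) → 53.0941
  f7: (p3, p19, p12) → 7.3530
  f8: (p3, p16, p12) → 22.3579
  f9: (p3, p16, p19) → 32.3457
  f10: (p9, p16, p18) → 32.9872
  f11: (p9, p16, p19) → 74.1215
  f12: (p9, p18, p6) → 35.2247
  f13: (p9, p19, p6) → 91.8867
  f14: (p17, p11, p18) → 30.4629
  f15: (p17, p16, p18) → 11.5204
  f16: (p17, p16, p11) → 59.5431
  f17: (p7, p1, p12) → 25.1370
  f18: (p7, p1, p11) → 76.8845
  f19: (p8, p7, p11) → 40.1506
  f20: (p8, p16, p12) → 96.1513
  f21: (p8, p16, p11) → 62.2844
  f22: (p2, p7, p12) → 6.2089
  f23: (p2, p8, p12) → 7.1935
  f24: (p2, p8, p7) → 46.4930
Σ area = 1123.646

Euler: V−E+F = 14−36+24 = 2.

facets=24 area=1123.646


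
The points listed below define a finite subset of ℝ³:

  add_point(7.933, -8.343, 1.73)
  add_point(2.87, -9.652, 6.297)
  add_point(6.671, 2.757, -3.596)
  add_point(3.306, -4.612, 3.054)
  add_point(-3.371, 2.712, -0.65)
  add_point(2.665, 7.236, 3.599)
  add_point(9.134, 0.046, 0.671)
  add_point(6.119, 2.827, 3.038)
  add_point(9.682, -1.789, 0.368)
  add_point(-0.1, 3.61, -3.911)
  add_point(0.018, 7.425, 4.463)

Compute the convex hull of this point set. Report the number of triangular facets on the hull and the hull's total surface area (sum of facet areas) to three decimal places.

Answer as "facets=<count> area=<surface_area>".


Hull vertices (10/11): indices [0, 1, 2, 4, 5, 6, 7, 8, 9, 10].

Triangle areas on the boundary:
  f1: (p10, p1, p4) → 59.9247
  f2: (p0, p1, p8) → 20.9044
  f3: (p5, p10, p1) → 23.8561
  f4: (p9, p1, p4) → 35.8376
  f5: (p9, p0, p1) → 53.6918
  f6: (p9, p10, p4) → 18.1867
  f7: (p9, p5, p10) → 12.2599
  f8: (p7, p1, p8) → 38.3505
  f9: (p7, p5, p1) → 30.9982
  f10: (p2, p0, p8) → 17.8871
  f11: (p2, p9, p0) → 41.1131
  f12: (p2, p9, p5) → 28.6315
  f13: (p6, p7, p5) → 5.7971
  f14: (p6, p2, p5) → 25.9972
  f15: (p6, p7, p8) → 2.6679
  f16: (p6, p2, p8) → 4.8365
Σ area = 420.941

Euler: V−E+F = 10−24+16 = 2.

facets=16 area=420.941


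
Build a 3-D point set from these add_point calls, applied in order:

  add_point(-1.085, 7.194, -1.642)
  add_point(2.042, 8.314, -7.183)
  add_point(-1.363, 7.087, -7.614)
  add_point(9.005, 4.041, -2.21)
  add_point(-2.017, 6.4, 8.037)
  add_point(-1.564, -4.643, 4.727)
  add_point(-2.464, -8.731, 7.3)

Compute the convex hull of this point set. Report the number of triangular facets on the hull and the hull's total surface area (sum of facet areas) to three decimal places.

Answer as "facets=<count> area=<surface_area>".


Hull vertices (6/7): indices [0, 1, 2, 3, 4, 6].

Triangle areas on the boundary:
  f1: (p4, p3, p6) → 113.8325
  f2: (p2, p3, p6) → 117.6830
  f3: (p2, p4, p6) → 118.8165
  f4: (p1, p4, p3) → 70.6041
  f5: (p1, p2, p3) → 14.0579
  f6: (p0, p2, p4) → 5.0390
  f7: (p0, p1, p4) → 12.9776
  f8: (p0, p1, p2) → 10.7431
Σ area = 463.754

Check V−E+F: 6 − 12 + 8 = 2.

facets=8 area=463.754


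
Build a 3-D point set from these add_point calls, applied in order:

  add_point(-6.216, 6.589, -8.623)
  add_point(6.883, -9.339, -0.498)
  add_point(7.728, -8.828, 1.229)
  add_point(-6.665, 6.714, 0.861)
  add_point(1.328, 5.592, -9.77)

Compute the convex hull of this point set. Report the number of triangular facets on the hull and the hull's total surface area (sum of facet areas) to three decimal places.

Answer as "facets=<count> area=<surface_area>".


Points on the hull: [0, 1, 2, 3, 4] (5 of 5).

Facet areas (half cross-product norm):
  f1: (p4, p2, p3) → 125.9355
  f2: (p1, p2, p3) → 20.9333
  f3: (p1, p4, p2) → 17.1294
  f4: (p0, p4, p3) → 35.8209
  f5: (p0, p1, p3) → 99.3866
  f6: (p0, p1, p4) → 67.0647
Σ area = 366.270

Euler: V−E+F = 5−9+6 = 2.

facets=6 area=366.270


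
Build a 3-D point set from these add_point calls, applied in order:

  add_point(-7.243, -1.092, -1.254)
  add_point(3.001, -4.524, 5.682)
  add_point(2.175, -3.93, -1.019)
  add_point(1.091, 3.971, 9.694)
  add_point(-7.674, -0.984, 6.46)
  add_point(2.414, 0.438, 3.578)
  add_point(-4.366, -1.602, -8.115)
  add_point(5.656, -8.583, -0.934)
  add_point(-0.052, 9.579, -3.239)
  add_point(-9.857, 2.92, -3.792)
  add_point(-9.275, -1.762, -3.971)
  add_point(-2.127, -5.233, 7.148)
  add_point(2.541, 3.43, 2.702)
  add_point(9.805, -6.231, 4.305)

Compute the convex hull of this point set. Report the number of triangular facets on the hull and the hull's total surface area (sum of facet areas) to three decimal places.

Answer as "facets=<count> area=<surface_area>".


facets=14 area=786.036

Extreme-point indices: [3, 4, 6, 7, 8, 9, 10, 11, 13] — 9 of 14 on the boundary.

Facet areas (half cross-product norm):
  f1: (p3, p8, p9) → 83.3658
  f2: (p3, p8, p13) → 102.2359
  f3: (p11, p3, p13) → 61.0271
  f4: (p6, p8, p9) → 48.2170
  f5: (p4, p3, p9) → 56.8033
  f6: (p4, p11, p3) → 34.0061
  f7: (p7, p8, p13) → 67.8422
  f8: (p7, p6, p8) → 91.6573
  f9: (p7, p11, p13) → 40.4996
  f10: (p10, p4, p11) → 36.5969
  f11: (p10, p7, p11) → 79.2131
  f12: (p10, p7, p6) → 44.5932
  f13: (p10, p6, p9) → 15.1035
  f14: (p10, p4, p9) → 24.8755
Σ area = 786.036

Euler: V−E+F = 9−21+14 = 2.


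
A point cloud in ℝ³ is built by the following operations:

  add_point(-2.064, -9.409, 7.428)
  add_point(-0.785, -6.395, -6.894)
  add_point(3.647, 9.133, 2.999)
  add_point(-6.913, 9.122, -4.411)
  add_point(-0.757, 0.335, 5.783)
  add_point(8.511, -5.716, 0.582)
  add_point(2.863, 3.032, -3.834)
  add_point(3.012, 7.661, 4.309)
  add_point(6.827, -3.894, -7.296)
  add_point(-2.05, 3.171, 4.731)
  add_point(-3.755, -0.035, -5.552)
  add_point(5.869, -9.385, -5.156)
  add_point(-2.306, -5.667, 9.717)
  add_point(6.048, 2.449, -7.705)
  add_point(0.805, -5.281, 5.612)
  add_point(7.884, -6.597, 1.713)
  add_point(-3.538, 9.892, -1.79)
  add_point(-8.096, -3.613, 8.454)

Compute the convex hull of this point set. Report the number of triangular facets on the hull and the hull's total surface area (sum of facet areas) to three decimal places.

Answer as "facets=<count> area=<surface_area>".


14 of the 18 inputs are extreme points: [0, 1, 2, 3, 5, 7, 8, 10, 11, 12, 13, 15, 16, 17].

Area of each hull facet:
  f1: (p7, p16, p17) → 74.6232
  f2: (p0, p1, p17) → 61.8607
  f3: (p11, p0, p1) → 53.6033
  f4: (p3, p13, p16) → 28.7788
  f5: (p3, p1, p13) → 82.1718
  f6: (p3, p16, p17) → 38.1035
  f7: (p2, p13, p16) → 53.7613
  f8: (p2, p7, p16) → 8.8605
  f9: (p2, p13, p5) → 75.0641
  f10: (p12, p7, p17) → 48.0605
  f11: (p12, p0, p17) → 13.4244
  f12: (p8, p1, p13) → 25.1855
  f13: (p8, p11, p1) → 21.3033
  f14: (p8, p13, p5) → 25.1921
  f15: (p8, p11, p5) → 21.1796
  f16: (p10, p1, p17) → 53.7471
  f17: (p10, p3, p17) → 73.5892
  f18: (p10, p3, p1) → 4.3765
  f19: (p15, p12, p0) → 25.8282
  f20: (p15, p11, p5) → 5.6591
  f21: (p15, p11, p0) → 45.0148
  f22: (p15, p12, p7) → 90.0674
  f23: (p15, p2, p5) → 11.8198
  f24: (p15, p2, p7) → 14.0703
Σ area = 955.345

Euler characteristic 14−36+24 = 2 ✓

facets=24 area=955.345


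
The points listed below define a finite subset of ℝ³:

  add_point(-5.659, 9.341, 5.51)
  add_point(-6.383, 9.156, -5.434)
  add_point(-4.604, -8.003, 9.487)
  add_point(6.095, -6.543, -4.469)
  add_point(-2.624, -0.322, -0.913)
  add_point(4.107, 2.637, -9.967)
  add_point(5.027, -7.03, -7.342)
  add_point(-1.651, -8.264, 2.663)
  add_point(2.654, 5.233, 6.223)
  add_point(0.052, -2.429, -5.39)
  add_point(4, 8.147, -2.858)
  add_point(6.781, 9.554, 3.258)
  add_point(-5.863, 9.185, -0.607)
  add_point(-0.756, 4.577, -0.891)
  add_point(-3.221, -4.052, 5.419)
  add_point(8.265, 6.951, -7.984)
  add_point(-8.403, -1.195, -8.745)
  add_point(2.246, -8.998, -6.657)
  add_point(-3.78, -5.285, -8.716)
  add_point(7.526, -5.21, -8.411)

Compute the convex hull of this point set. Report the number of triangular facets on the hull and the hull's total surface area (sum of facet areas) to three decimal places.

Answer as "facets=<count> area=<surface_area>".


Extreme-point indices: [0, 1, 2, 3, 5, 6, 8, 11, 15, 16, 17, 18, 19] — 13 of 20 on the boundary.

Per-facet area ½‖(b−a)×(c−a)‖:
  f1: (p0, p2, p16) → 147.5345
  f2: (p3, p2, p17) → 44.0956
  f3: (p1, p0, p16) → 57.3006
  f4: (p1, p5, p16) → 65.9381
  f5: (p1, p5, p15) → 41.3884
  f6: (p11, p3, p2) → 152.8799
  f7: (p11, p1, p15) → 82.8094
  f8: (p11, p1, p0) → 68.9090
  f9: (p18, p5, p16) → 34.6578
  f10: (p18, p2, p16) → 56.7246
  f11: (p18, p2, p17) → 64.4749
  f12: (p19, p18, p17) → 23.7791
  f13: (p19, p18, p5) → 45.2677
  f14: (p19, p5, p15) → 26.1764
  f15: (p19, p11, p15) → 68.6782
  f16: (p19, p11, p3) → 39.1101
  f17: (p8, p0, p2) → 71.7926
  f18: (p8, p11, p2) → 17.5929
  f19: (p8, p11, p0) → 30.1650
  f20: (p6, p3, p17) → 5.3027
  f21: (p6, p19, p17) → 0.7657
  f22: (p6, p19, p3) → 5.0702
Σ area = 1150.413

Euler characteristic 13−33+22 = 2 ✓

facets=22 area=1150.413


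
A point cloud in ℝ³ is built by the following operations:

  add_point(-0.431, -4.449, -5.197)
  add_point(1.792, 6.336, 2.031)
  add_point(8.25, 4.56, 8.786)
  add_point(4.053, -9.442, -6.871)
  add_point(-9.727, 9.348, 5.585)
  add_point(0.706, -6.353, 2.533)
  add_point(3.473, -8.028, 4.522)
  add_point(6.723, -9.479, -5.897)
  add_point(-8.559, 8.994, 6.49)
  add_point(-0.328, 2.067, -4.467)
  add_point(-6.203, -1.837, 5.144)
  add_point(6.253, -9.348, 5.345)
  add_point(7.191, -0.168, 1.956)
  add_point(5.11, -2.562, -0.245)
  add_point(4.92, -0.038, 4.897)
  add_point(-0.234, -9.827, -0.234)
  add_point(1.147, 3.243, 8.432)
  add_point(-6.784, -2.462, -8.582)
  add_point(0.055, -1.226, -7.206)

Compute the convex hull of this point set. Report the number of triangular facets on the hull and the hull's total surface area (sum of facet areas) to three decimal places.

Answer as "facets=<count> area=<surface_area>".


Points on the hull: [1, 2, 3, 4, 7, 8, 9, 10, 11, 12, 15, 16, 17, 18] (14 of 19).

Per-facet area ½‖(b−a)×(c−a)‖:
  f1: (p10, p17, p4) → 80.5073
  f2: (p10, p17, p15) → 68.2022
  f3: (p1, p2, p4) → 52.1171
  f4: (p3, p17, p15) → 48.8114
  f5: (p3, p7, p15) → 10.9644
  f6: (p8, p2, p4) → 6.4778
  f7: (p8, p10, p4) → 8.0468
  f8: (p11, p10, p15) → 48.4888
  f9: (p11, p7, p2) → 78.9481
  f10: (p11, p7, p15) → 37.8499
  f11: (p9, p17, p4) → 68.9077
  f12: (p9, p1, p4) → 49.7332
  f13: (p12, p7, p2) → 14.0099
  f14: (p12, p1, p2) → 33.0087
  f15: (p16, p11, p2) → 49.5225
  f16: (p16, p11, p10) → 63.7533
  f17: (p16, p8, p2) → 27.4080
  f18: (p16, p8, p10) → 48.7990
  f19: (p18, p9, p17) → 15.0080
  f20: (p18, p3, p17) → 31.1633
  f21: (p18, p3, p7) → 11.7003
  f22: (p18, p12, p7) → 56.9126
  f23: (p18, p9, p1) → 7.7013
  f24: (p18, p12, p1) → 46.7935
Σ area = 964.835

Euler: V−E+F = 14−36+24 = 2.

facets=24 area=964.835


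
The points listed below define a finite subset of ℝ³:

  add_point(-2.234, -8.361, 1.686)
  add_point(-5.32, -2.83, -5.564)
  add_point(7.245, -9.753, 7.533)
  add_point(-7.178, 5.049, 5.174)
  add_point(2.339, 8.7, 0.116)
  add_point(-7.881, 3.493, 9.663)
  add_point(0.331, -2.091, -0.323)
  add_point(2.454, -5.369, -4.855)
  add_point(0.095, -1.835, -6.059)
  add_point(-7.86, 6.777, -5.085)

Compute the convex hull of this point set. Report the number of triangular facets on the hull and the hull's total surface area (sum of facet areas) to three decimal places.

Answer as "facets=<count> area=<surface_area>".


9 of the 10 inputs are extreme points: [0, 1, 2, 3, 4, 5, 7, 8, 9].

Facet areas (half cross-product norm):
  f1: (p4, p2, p5) → 141.2572
  f2: (p9, p8, p4) → 61.4624
  f3: (p0, p2, p5) → 85.4230
  f4: (p3, p4, p5) → 20.9548
  f5: (p3, p9, p5) → 6.6721
  f6: (p3, p9, p4) → 53.3882
  f7: (p7, p0, p2) → 48.1719
  f8: (p7, p4, p2) → 104.3551
  f9: (p7, p8, p4) → 24.5263
  f10: (p1, p9, p8) → 27.4079
  f11: (p1, p7, p8) → 11.4122
  f12: (p1, p7, p0) → 33.0947
  f13: (p1, p9, p5) → 74.1587
  f14: (p1, p0, p5) → 72.8742
Σ area = 765.159

Euler characteristic 9−21+14 = 2 ✓

facets=14 area=765.159


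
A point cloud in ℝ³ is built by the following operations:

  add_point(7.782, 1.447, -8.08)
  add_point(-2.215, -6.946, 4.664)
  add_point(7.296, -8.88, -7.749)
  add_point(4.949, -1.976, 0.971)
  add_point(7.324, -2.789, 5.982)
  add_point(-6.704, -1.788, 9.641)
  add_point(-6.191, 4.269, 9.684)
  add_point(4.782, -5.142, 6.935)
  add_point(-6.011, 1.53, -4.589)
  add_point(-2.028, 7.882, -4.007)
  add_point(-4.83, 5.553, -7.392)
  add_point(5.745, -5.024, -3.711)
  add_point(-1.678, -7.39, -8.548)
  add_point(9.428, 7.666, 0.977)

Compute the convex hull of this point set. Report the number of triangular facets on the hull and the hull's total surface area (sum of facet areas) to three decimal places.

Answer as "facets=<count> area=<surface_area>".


Extreme-point indices: [0, 1, 2, 4, 5, 6, 7, 8, 9, 10, 12, 13] — 12 of 14 on the boundary.

Triangle areas on the boundary:
  f1: (p6, p9, p13) → 91.5888
  f2: (p6, p7, p5) → 36.5716
  f3: (p0, p2, p13) → 48.3665
  f4: (p0, p9, p13) → 61.9332
  f5: (p0, p12, p2) → 46.8902
  f6: (p8, p12, p5) → 76.6690
  f7: (p8, p6, p5) → 43.3402
  f8: (p4, p2, p13) → 88.4457
  f9: (p4, p7, p2) → 26.9746
  f10: (p4, p6, p13) → 91.4405
  f11: (p4, p6, p7) → 26.0990
  f12: (p1, p12, p5) → 43.4627
  f13: (p1, p7, p5) → 31.5705
  f14: (p1, p12, p2) → 60.3557
  f15: (p1, p7, p2) → 57.0702
  f16: (p10, p0, p9) → 30.8753
  f17: (p10, p0, p12) → 75.4319
  f18: (p10, p8, p12) → 25.0657
  f19: (p10, p6, p9) → 34.2704
  f20: (p10, p8, p6) → 33.6183
Σ area = 1030.040

Euler characteristic 12−30+20 = 2 ✓

facets=20 area=1030.040


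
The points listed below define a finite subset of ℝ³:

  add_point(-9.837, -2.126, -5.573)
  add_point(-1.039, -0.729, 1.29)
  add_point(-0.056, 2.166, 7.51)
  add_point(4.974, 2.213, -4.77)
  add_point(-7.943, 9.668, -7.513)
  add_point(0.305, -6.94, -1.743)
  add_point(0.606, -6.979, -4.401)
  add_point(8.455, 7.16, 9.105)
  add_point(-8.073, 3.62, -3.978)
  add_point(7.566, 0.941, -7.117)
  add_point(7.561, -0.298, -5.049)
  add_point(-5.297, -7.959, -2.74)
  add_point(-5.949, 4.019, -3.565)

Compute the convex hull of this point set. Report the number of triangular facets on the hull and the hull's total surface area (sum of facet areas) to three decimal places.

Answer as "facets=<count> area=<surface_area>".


Hull vertices (10/13): indices [0, 2, 4, 5, 6, 7, 8, 9, 10, 11].

Facet areas (half cross-product norm):
  f1: (p9, p4, p0) → 101.0920
  f2: (p9, p4, p7) → 153.8861
  f3: (p2, p4, p7) → 88.7623
  f4: (p2, p11, p0) → 60.6002
  f5: (p6, p11, p0) → 23.1748
  f6: (p6, p9, p0) → 61.0692
  f7: (p8, p4, p0) → 16.1049
  f8: (p8, p2, p0) → 42.1002
  f9: (p8, p2, p4) → 43.0086
  f10: (p10, p9, p7) → 16.5166
  f11: (p10, p6, p9) → 10.6043
  f12: (p5, p10, p7) → 83.0155
  f13: (p5, p10, p6) → 12.8065
  f14: (p5, p2, p7) → 58.2796
  f15: (p5, p2, p11) → 36.6208
  f16: (p5, p6, p11) → 7.7160
Σ area = 815.358

Euler characteristic 10−24+16 = 2 ✓

facets=16 area=815.358


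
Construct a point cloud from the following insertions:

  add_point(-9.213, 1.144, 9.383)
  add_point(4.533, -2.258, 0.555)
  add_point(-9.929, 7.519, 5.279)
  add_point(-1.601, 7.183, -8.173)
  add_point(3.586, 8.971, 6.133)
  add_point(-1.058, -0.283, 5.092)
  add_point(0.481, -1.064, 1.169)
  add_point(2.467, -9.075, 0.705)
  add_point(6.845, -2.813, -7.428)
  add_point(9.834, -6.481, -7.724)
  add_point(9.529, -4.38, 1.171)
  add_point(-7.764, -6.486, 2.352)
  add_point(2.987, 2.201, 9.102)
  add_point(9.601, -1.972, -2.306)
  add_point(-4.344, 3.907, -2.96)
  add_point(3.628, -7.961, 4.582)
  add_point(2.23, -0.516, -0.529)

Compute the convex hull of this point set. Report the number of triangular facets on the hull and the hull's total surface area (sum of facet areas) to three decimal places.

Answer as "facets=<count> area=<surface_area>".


facets=18 area=1033.059

Points on the hull: [0, 2, 3, 4, 7, 9, 10, 11, 12, 13, 15] (11 of 17).

Facet areas (half cross-product norm):
  f1: (p3, p4, p2) → 95.3104
  f2: (p10, p15, p9) → 32.9830
  f3: (p11, p3, p2) → 110.2043
  f4: (p11, p3, p9) → 151.6258
  f5: (p13, p10, p9) → 14.3705
  f6: (p13, p10, p4) → 31.8302
  f7: (p13, p3, p9) → 54.7179
  f8: (p13, p3, p4) → 101.7644
  f9: (p12, p10, p4) → 44.4535
  f10: (p12, p10, p15) → 42.0168
  f11: (p7, p15, p9) → 21.6549
  f12: (p7, p11, p9) → 45.4224
  f13: (p7, p11, p15) → 22.3799
  f14: (p0, p11, p15) → 60.9956
  f15: (p0, p12, p15) → 68.2237
  f16: (p0, p11, p2) → 38.5082
  f17: (p0, p4, p2) → 51.8229
  f18: (p0, p12, p4) → 44.7743
Σ area = 1033.059

Euler: V−E+F = 11−27+18 = 2.


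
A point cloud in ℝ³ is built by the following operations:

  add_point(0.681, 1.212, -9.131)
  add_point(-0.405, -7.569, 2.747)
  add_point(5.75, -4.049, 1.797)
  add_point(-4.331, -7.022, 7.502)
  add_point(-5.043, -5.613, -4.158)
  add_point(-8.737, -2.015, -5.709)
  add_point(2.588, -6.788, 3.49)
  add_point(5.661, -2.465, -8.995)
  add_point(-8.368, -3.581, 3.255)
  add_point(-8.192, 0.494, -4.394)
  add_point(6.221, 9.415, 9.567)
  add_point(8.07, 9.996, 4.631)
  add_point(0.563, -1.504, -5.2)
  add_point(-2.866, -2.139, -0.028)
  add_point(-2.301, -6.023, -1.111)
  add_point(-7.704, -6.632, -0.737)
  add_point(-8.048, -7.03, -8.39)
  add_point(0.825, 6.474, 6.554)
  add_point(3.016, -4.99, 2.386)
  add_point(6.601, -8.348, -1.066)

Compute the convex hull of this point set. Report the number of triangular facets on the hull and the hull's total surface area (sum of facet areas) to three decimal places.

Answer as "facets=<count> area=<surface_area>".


facets=24 area=970.713

14 of the 20 inputs are extreme points: [0, 1, 3, 5, 6, 7, 8, 9, 10, 11, 15, 16, 17, 19].

Facet areas (half cross-product norm):
  f1: (p16, p0, p5) → 30.1501
  f2: (p10, p19, p11) → 50.5433
  f3: (p10, p17, p11) → 18.0772
  f4: (p7, p16, p19) → 71.0977
  f5: (p7, p16, p0) → 36.6608
  f6: (p7, p19, p11) → 90.4684
  f7: (p7, p0, p11) → 55.3896
  f8: (p15, p16, p3) → 11.9317
  f9: (p1, p3, p19) → 9.2156
  f10: (p1, p16, p19) → 53.8633
  f11: (p1, p16, p3) → 40.2796
  f12: (p9, p17, p11) → 54.7321
  f13: (p9, p0, p5) → 14.5429
  f14: (p9, p0, p11) → 90.2930
  f15: (p6, p3, p19) → 10.3582
  f16: (p6, p10, p19) → 51.9924
  f17: (p6, p10, p3) → 70.7059
  f18: (p8, p9, p17) → 60.1338
  f19: (p8, p10, p3) → 66.6831
  f20: (p8, p10, p17) → 17.7692
  f21: (p8, p15, p3) → 17.1156
  f22: (p8, p9, p5) → 12.5023
  f23: (p8, p16, p5) → 24.8392
  f24: (p8, p15, p16) → 11.3678
Σ area = 970.713

Euler characteristic 14−36+24 = 2 ✓


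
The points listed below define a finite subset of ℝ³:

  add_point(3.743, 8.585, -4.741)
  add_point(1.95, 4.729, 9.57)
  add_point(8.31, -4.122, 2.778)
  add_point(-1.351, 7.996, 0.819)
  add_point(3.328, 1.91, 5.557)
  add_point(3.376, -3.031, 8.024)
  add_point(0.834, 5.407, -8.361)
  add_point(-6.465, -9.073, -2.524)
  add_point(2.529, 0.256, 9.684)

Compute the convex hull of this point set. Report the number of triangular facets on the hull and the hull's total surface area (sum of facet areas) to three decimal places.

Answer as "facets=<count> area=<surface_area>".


facets=12 area=628.897

Extreme-point indices: [0, 1, 2, 3, 5, 6, 7, 8] — 8 of 9 on the boundary.

Per-facet area ½‖(b−a)×(c−a)‖:
  f1: (p6, p2, p7) → 120.8215
  f2: (p6, p0, p2) → 43.4852
  f3: (p6, p3, p7) → 82.7835
  f4: (p6, p3, p0) → 21.2120
  f5: (p5, p2, p7) → 56.5666
  f6: (p5, p8, p7) → 25.7362
  f7: (p5, p8, p2) → 11.0239
  f8: (p1, p3, p0) → 33.4479
  f9: (p1, p0, p2) → 88.3354
  f10: (p1, p8, p2) → 19.6913
  f11: (p1, p8, p7) → 36.1175
  f12: (p1, p3, p7) → 89.6760
Σ area = 628.897

Check V−E+F: 8 − 18 + 12 = 2.


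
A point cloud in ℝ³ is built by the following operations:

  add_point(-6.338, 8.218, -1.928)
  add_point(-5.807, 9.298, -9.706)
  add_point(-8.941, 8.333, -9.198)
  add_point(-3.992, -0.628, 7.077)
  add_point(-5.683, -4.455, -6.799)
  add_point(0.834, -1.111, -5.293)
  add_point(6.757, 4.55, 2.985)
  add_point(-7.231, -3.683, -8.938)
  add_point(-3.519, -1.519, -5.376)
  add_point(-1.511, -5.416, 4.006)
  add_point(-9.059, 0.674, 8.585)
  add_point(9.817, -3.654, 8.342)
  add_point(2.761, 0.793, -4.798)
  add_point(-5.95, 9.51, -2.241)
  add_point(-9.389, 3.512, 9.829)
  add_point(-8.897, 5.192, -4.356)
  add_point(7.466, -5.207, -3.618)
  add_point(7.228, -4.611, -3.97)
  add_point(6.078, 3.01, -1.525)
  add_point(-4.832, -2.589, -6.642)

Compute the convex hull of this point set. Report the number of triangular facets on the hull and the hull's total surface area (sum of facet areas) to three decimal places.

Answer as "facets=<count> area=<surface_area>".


Extreme-point indices: [1, 2, 4, 6, 7, 9, 10, 11, 13, 14, 15, 16, 17, 18] — 14 of 20 on the boundary.

Area of each hull facet:
  f1: (p6, p11, p14) → 90.1380
  f2: (p6, p13, p14) → 98.5810
  f3: (p10, p11, p14) → 28.6725
  f4: (p10, p9, p11) → 59.7169
  f5: (p16, p9, p11) → 63.4111
  f6: (p16, p6, p11) → 55.8645
  f7: (p7, p16, p17) → 4.8143
  f8: (p18, p16, p17) → 2.2014
  f9: (p18, p16, p6) → 17.7721
  f10: (p4, p10, p9) → 62.0290
  f11: (p4, p7, p10) → 19.4529
  f12: (p4, p16, p9) → 64.6265
  f13: (p4, p7, p16) → 12.4478
  f14: (p2, p13, p14) → 41.6078
  f15: (p1, p18, p17) → 60.1387
  f16: (p1, p7, p17) → 100.1551
  f17: (p1, p2, p7) → 19.8887
  f18: (p1, p18, p6) → 33.5243
  f19: (p1, p6, p13) → 51.4745
  f20: (p1, p2, p13) → 12.2275
  f21: (p15, p10, p14) → 21.2933
  f22: (p15, p2, p14) → 18.2901
  f23: (p15, p7, p10) → 68.7174
  f24: (p15, p2, p7) → 29.0798
Σ area = 1036.125

Euler: V−E+F = 14−36+24 = 2.

facets=24 area=1036.125


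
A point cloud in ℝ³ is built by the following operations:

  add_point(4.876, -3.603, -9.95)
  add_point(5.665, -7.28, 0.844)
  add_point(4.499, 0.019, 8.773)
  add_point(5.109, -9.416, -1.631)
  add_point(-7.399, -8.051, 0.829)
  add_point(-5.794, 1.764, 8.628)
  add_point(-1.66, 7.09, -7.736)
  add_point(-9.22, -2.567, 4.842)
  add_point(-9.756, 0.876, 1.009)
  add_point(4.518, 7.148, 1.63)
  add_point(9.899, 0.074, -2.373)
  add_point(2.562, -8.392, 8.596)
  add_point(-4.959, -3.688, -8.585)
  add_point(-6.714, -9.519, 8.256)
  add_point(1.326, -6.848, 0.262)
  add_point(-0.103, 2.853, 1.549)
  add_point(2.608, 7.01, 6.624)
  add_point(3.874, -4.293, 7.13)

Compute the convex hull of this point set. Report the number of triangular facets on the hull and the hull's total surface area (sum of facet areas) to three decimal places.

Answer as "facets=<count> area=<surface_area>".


Hull vertices (15/18): indices [0, 1, 2, 3, 4, 5, 6, 7, 8, 9, 10, 11, 12, 13, 16].

Per-facet area ½‖(b−a)×(c−a)‖:
  f1: (p3, p0, p10) → 44.9312
  f2: (p3, p12, p0) → 50.1728
  f3: (p5, p16, p8) → 42.1247
  f4: (p6, p0, p10) → 61.3052
  f5: (p6, p12, p0) → 53.7605
  f6: (p6, p16, p8) → 89.6714
  f7: (p6, p12, p8) → 62.5279
  f8: (p1, p3, p10) → 14.1747
  f9: (p4, p3, p13) → 48.5759
  f10: (p4, p3, p12) → 64.0244
  f11: (p4, p12, p8) → 46.6272
  f12: (p7, p5, p8) → 17.3266
  f13: (p7, p5, p13) → 26.9104
  f14: (p7, p4, p8) → 18.0837
  f15: (p7, p4, p13) → 24.6956
  f16: (p9, p16, p10) → 21.5652
  f17: (p9, p6, p10) → 54.6368
  f18: (p9, p6, p16) → 24.3867
  f19: (p2, p5, p16) → 36.0510
  f20: (p2, p16, p10) → 46.2453
  f21: (p11, p3, p13) → 48.5862
  f22: (p11, p1, p3) → 11.7556
  f23: (p11, p5, p13) → 51.8640
  f24: (p11, p2, p5) → 44.9903
  f25: (p11, p1, p10) → 30.4324
  f26: (p11, p2, p10) → 53.2735
Σ area = 1088.699

Check V−E+F: 15 − 39 + 26 = 2.

facets=26 area=1088.699


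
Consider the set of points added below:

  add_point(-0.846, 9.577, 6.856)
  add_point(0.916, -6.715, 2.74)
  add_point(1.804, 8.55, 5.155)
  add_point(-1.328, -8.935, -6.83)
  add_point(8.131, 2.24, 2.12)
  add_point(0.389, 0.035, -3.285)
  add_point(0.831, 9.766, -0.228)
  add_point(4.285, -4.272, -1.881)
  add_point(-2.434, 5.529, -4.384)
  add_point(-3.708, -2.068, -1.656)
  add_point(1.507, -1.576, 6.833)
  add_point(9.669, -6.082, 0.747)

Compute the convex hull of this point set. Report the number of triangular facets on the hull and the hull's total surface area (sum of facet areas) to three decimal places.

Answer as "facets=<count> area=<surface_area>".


facets=16 area=609.601

Hull vertices (10/12): indices [0, 1, 2, 3, 4, 6, 8, 9, 10, 11].

Facet areas (half cross-product norm):
  f1: (p10, p0, p9) → 56.7549
  f2: (p4, p10, p11) → 37.7506
  f3: (p4, p10, p0) → 49.3889
  f4: (p1, p3, p11) → 45.3330
  f5: (p1, p10, p11) → 29.6808
  f6: (p1, p3, p9) → 33.7330
  f7: (p1, p10, p9) → 25.9848
  f8: (p2, p0, p6) → 8.8896
  f9: (p2, p4, p6) → 26.4118
  f10: (p2, p4, p0) → 6.5178
  f11: (p8, p4, p6) → 36.3806
  f12: (p8, p3, p9) → 31.9706
  f13: (p8, p3, p11) → 97.5814
  f14: (p8, p4, p11) → 52.2157
  f15: (p8, p0, p9) → 49.2315
  f16: (p8, p0, p6) → 21.7756
Σ area = 609.601

Euler characteristic 10−24+16 = 2 ✓


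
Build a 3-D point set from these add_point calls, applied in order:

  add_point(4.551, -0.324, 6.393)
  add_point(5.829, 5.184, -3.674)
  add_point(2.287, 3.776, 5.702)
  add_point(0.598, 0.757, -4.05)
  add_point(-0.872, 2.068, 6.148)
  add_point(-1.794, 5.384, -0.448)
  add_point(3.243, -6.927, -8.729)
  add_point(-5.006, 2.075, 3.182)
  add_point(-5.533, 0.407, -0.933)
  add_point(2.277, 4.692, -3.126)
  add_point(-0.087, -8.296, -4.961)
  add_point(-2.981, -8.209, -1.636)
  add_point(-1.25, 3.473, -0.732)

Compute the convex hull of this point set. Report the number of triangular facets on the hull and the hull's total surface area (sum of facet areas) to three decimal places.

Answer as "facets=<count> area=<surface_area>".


facets=20 area=478.884

Points on the hull: [0, 1, 2, 3, 4, 5, 6, 7, 8, 9, 10, 11] (12 of 13).

Area of each hull facet:
  f1: (p0, p6, p1) → 76.6269
  f2: (p9, p6, p1) → 23.4588
  f3: (p10, p0, p6) → 37.2225
  f4: (p10, p11, p0) → 29.7204
  f5: (p10, p6, p8) → 26.6720
  f6: (p10, p11, p8) → 19.1674
  f7: (p3, p6, p8) → 29.0696
  f8: (p3, p9, p8) → 14.4160
  f9: (p3, p9, p6) → 13.9408
  f10: (p2, p0, p1) → 23.8644
  f11: (p5, p9, p1) → 4.3531
  f12: (p5, p2, p1) → 30.7315
  f13: (p5, p9, p8) → 14.4445
  f14: (p4, p2, p0) → 8.5657
  f15: (p4, p11, p0) → 38.3378
  f16: (p7, p5, p2) → 20.9410
  f17: (p7, p4, p2) → 7.0982
  f18: (p7, p5, p8) → 12.5394
  f19: (p7, p11, p8) → 18.5126
  f20: (p7, p4, p11) → 29.2007
Σ area = 478.884

Euler: V−E+F = 12−30+20 = 2.


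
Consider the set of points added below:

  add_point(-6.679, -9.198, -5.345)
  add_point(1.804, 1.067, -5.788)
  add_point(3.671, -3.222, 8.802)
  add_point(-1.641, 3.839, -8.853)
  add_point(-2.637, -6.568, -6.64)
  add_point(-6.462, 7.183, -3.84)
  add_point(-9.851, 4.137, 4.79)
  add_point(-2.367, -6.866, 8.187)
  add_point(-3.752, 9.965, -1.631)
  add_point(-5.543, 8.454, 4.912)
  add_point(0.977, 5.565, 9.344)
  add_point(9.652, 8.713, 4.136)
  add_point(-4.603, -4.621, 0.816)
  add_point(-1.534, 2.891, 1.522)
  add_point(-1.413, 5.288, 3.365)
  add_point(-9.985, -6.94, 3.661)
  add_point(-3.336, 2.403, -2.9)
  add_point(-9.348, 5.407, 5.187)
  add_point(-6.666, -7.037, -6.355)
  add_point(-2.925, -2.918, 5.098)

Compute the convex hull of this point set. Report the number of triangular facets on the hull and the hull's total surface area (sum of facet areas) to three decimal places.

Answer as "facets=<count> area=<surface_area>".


Extreme-point indices: [0, 1, 2, 3, 4, 5, 6, 7, 8, 9, 10, 11, 15, 17, 18] — 15 of 20 on the boundary.

Facet areas (half cross-product norm):
  f1: (p3, p8, p11) → 70.9936
  f2: (p5, p3, p8) → 16.8482
  f3: (p2, p10, p11) → 48.7744
  f4: (p2, p4, p11) → 120.2638
  f5: (p2, p4, p0) → 41.8682
  f6: (p17, p5, p8) → 21.2394
  f7: (p9, p8, p11) → 50.2902
  f8: (p9, p10, p11) → 42.7834
  f9: (p9, p17, p8) → 15.6260
  f10: (p9, p17, p10) → 19.1174
  f11: (p18, p0, p15) → 11.5605
  f12: (p18, p5, p3) → 47.2224
  f13: (p18, p4, p0) → 4.8023
  f14: (p18, p4, p3) → 21.1978
  f15: (p1, p3, p11) → 35.3948
  f16: (p1, p4, p11) → 41.4371
  f17: (p1, p4, p3) → 23.8154
  f18: (p7, p0, p15) → 42.9526
  f19: (p7, p2, p0) → 46.2180
  f20: (p7, p2, p10) → 31.5795
  f21: (p7, p17, p10) → 68.9089
  f22: (p6, p17, p5) → 6.8577
  f23: (p6, p18, p15) → 58.4455
  f24: (p6, p18, p5) → 69.5835
  f25: (p6, p7, p15) → 49.2141
  f26: (p6, p7, p17) → 8.7057
Σ area = 1015.700

Euler characteristic 15−39+26 = 2 ✓

facets=26 area=1015.700


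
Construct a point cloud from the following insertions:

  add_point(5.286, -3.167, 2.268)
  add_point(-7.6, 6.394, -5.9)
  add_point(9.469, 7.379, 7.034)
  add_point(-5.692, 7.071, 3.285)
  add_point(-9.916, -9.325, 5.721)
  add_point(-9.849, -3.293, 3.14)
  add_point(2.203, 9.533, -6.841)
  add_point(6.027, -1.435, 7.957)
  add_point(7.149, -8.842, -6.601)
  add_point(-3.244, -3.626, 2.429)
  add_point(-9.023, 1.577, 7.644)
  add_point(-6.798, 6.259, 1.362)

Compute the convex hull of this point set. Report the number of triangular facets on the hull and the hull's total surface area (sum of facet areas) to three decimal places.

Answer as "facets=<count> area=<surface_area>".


Points on the hull: [1, 2, 3, 4, 5, 6, 7, 8, 10, 11] (10 of 12).

Facet areas (half cross-product norm):
  f1: (p8, p7, p4) → 142.1424
  f2: (p8, p6, p2) → 145.1769
  f3: (p8, p7, p2) → 74.0371
  f4: (p10, p7, p4) → 84.7300
  f5: (p10, p7, p2) → 71.8996
  f6: (p5, p10, p4) → 20.0417
  f7: (p3, p6, p2) → 93.4112
  f8: (p3, p10, p2) → 57.9298
  f9: (p1, p3, p6) → 48.2252
  f10: (p1, p8, p6) → 98.2391
  f11: (p1, p5, p10) → 44.7263
  f12: (p1, p8, p4) → 184.0873
  f13: (p1, p5, p4) → 16.3227
  f14: (p11, p3, p10) → 9.1698
  f15: (p11, p1, p10) → 19.7789
  f16: (p11, p1, p3) → 4.4904
Σ area = 1114.408

Check V−E+F: 10 − 24 + 16 = 2.

facets=16 area=1114.408


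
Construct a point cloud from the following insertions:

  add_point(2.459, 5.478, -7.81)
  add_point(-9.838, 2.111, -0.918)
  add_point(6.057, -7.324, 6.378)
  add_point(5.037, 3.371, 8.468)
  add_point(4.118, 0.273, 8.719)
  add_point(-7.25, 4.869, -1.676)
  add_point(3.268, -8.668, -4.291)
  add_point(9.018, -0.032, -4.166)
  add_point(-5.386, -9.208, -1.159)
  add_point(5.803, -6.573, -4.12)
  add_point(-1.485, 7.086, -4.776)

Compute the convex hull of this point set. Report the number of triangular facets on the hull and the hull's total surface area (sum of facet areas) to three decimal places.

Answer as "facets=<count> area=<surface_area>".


Hull vertices (11/11): indices [0, 1, 2, 3, 4, 5, 6, 7, 8, 9, 10].

Area of each hull facet:
  f1: (p4, p8, p1) → 95.6188
  f2: (p2, p4, p8) → 56.3756
  f3: (p0, p8, p1) → 87.6822
  f4: (p6, p0, p8) → 67.0448
  f5: (p6, p2, p8) → 51.0294
  f6: (p10, p0, p1) → 20.3018
  f7: (p3, p0, p7) → 63.6552
  f8: (p3, p2, p7) → 66.9631
  f9: (p3, p2, p4) → 7.9901
  f10: (p3, p10, p0) → 39.5764
  f11: (p3, p4, p1) → 27.5454
  f12: (p9, p0, p7) → 33.0717
  f13: (p9, p6, p0) → 19.8958
  f14: (p9, p2, p7) → 38.2982
  f15: (p9, p6, p2) → 17.3293
  f16: (p5, p10, p1) → 6.3993
  f17: (p5, p3, p1) → 29.2044
  f18: (p5, p3, p10) → 52.2764
Σ area = 780.258

Euler: V−E+F = 11−27+18 = 2.

facets=18 area=780.258


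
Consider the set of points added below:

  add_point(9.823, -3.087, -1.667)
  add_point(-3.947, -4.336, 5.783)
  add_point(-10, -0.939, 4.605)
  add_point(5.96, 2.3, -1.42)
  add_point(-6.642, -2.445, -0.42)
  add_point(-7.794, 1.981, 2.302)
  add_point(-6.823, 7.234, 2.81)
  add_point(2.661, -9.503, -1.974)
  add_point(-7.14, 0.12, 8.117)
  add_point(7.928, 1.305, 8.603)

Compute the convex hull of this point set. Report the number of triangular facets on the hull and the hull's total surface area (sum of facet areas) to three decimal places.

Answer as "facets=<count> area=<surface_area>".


facets=16 area=628.433

Hull vertices (10/10): indices [0, 1, 2, 3, 4, 5, 6, 7, 8, 9].

Facet areas (half cross-product norm):
  f1: (p5, p6, p2) → 8.2511
  f2: (p5, p4, p2) → 11.3212
  f3: (p5, p4, p6) → 8.1045
  f4: (p3, p4, p6) → 65.8702
  f5: (p3, p9, p0) → 33.6327
  f6: (p3, p9, p6) → 73.3262
  f7: (p8, p1, p2) → 13.7268
  f8: (p8, p1, p9) → 39.9354
  f9: (p8, p6, p2) → 20.0153
  f10: (p8, p9, p6) → 66.9408
  f11: (p7, p3, p0) → 31.7178
  f12: (p7, p3, p4) → 67.1310
  f13: (p7, p9, p0) → 53.7684
  f14: (p7, p1, p9) → 75.5741
  f15: (p7, p4, p2) → 26.9996
  f16: (p7, p1, p2) → 32.1181
Σ area = 628.433

Check V−E+F: 10 − 24 + 16 = 2.


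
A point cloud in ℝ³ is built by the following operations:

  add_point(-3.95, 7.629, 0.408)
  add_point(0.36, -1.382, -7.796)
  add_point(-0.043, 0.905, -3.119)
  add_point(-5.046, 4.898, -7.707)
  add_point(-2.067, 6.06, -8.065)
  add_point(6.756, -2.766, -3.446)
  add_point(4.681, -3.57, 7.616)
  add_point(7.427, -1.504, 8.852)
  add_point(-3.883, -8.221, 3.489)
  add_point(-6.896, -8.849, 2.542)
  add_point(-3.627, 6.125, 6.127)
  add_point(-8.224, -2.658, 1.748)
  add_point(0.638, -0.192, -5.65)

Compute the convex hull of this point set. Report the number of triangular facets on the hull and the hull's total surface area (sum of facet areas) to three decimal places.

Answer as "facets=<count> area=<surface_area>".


Points on the hull: [0, 1, 3, 4, 5, 6, 7, 8, 9, 10, 11] (11 of 13).

Facet areas (half cross-product norm):
  f1: (p4, p0, p7) → 72.1550
  f2: (p5, p4, p7) → 78.2339
  f3: (p10, p0, p11) → 31.3924
  f4: (p10, p0, p7) → 37.5809
  f5: (p3, p0, p11) → 47.1706
  f6: (p3, p4, p0) → 13.7744
  f7: (p9, p10, p11) → 26.3455
  f8: (p9, p3, p11) → 31.1051
  f9: (p1, p5, p4) → 27.6555
  f10: (p1, p3, p4) → 12.5779
  f11: (p1, p9, p5) → 57.4755
  f12: (p1, p9, p3) → 60.7001
  f13: (p8, p9, p5) → 16.9186
  f14: (p6, p5, p7) → 20.3602
  f15: (p6, p8, p5) → 58.4759
  f16: (p6, p8, p9) → 4.9131
  f17: (p6, p10, p7) → 23.3573
  f18: (p6, p9, p10) → 84.0270
Σ area = 704.219

Euler characteristic 11−27+18 = 2 ✓

facets=18 area=704.219


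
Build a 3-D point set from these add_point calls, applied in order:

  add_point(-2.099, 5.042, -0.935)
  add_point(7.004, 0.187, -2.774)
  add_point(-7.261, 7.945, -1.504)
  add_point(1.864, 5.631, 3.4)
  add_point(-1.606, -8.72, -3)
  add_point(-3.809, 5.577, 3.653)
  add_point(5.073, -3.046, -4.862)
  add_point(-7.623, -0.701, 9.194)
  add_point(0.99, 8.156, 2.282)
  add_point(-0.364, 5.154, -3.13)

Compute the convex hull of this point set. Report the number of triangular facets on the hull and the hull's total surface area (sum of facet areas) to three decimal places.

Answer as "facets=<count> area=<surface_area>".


facets=14 area=528.183

Points on the hull: [1, 2, 3, 4, 5, 6, 7, 8, 9] (9 of 10).

Per-facet area ½‖(b−a)×(c−a)‖:
  f1: (p4, p1, p7) → 97.1550
  f2: (p2, p4, p7) → 103.8933
  f3: (p3, p1, p7) → 56.8045
  f4: (p3, p8, p7) → 17.1185
  f5: (p3, p8, p1) → 12.8605
  f6: (p5, p8, p7) → 15.0033
  f7: (p5, p2, p7) → 26.5452
  f8: (p5, p2, p8) → 18.5806
  f9: (p6, p4, p1) → 13.6021
  f10: (p6, p2, p4) → 74.3695
  f11: (p9, p6, p1) → 19.1384
  f12: (p9, p6, p2) → 21.1793
  f13: (p9, p8, p1) → 28.1294
  f14: (p9, p2, p8) → 23.8037
Σ area = 528.183

Euler: V−E+F = 9−21+14 = 2.


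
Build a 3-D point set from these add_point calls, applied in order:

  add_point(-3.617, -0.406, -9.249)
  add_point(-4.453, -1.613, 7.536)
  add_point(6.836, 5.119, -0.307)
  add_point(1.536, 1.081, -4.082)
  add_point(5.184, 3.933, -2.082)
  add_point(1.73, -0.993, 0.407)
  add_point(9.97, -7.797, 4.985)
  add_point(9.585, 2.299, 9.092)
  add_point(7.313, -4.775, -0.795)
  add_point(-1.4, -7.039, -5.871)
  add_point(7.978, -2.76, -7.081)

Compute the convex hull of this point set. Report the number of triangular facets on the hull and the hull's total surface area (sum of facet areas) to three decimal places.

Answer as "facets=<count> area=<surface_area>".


8 of the 11 inputs are extreme points: [0, 1, 2, 4, 6, 7, 9, 10].

Triangle areas on the boundary:
  f1: (p0, p2, p1) → 105.1731
  f2: (p7, p6, p1) → 77.3134
  f3: (p7, p2, p1) → 71.6356
  f4: (p9, p6, p1) → 103.3640
  f5: (p9, p0, p1) → 57.3906
  f6: (p10, p7, p6) → 72.1154
  f7: (p10, p7, p2) → 49.6992
  f8: (p10, p9, p6) → 68.0773
  f9: (p10, p9, p0) → 39.8798
  f10: (p4, p0, p2) → 2.5314
  f11: (p4, p10, p2) → 10.2058
  f12: (p4, p10, p0) → 49.5838
Σ area = 706.970

Euler characteristic 8−18+12 = 2 ✓

facets=12 area=706.970


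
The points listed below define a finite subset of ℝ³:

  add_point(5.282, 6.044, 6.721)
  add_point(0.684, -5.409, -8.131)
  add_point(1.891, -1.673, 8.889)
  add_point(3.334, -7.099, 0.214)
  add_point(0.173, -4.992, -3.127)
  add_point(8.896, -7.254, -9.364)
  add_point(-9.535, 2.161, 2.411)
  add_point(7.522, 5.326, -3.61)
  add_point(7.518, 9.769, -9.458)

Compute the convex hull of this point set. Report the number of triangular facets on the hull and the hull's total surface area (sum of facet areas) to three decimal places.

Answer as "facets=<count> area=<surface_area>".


Extreme-point indices: [0, 1, 2, 3, 4, 5, 6, 7, 8] — 9 of 9 on the boundary.

Per-facet area ½‖(b−a)×(c−a)‖:
  f1: (p0, p8, p6) → 132.8214
  f2: (p0, p2, p6) → 59.4939
  f3: (p0, p2, p5) → 87.8982
  f4: (p1, p8, p6) → 137.0398
  f5: (p1, p8, p5) → 69.4472
  f6: (p7, p8, p5) → 49.8220
  f7: (p7, p0, p5) → 64.3719
  f8: (p7, p0, p8) → 26.3706
  f9: (p3, p2, p5) → 34.0796
  f10: (p3, p1, p5) → 37.2193
  f11: (p3, p2, p6) → 70.0599
  f12: (p4, p1, p6) → 28.3475
  f13: (p4, p3, p6) → 30.6743
  f14: (p4, p3, p1) → 10.6026
Σ area = 838.248

Euler characteristic 9−21+14 = 2 ✓

facets=14 area=838.248


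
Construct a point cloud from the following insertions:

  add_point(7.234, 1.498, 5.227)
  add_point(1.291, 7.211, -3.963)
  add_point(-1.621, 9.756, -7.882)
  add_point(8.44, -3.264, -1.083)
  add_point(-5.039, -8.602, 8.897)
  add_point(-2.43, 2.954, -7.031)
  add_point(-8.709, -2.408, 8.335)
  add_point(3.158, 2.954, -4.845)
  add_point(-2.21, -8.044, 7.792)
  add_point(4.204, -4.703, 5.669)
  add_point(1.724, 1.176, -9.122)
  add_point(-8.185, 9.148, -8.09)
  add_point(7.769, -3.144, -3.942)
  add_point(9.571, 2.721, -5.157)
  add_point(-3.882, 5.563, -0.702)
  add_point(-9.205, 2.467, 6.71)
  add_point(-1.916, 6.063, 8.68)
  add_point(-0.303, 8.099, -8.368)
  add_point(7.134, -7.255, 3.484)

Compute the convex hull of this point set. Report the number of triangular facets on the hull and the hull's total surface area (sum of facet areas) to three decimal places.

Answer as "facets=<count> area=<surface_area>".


17 of the 19 inputs are extreme points: [0, 1, 2, 3, 4, 5, 6, 8, 9, 10, 11, 12, 13, 15, 16, 17, 18].

Area of each hull facet:
  f1: (p12, p10, p13) → 26.3599
  f2: (p12, p10, p4) → 85.5340
  f3: (p6, p11, p15) → 31.2510
  f4: (p6, p11, p4) → 60.8785
  f5: (p5, p10, p4) → 47.9880
  f6: (p5, p11, p4) → 76.1884
  f7: (p5, p11, p10) → 13.5118
  f8: (p18, p12, p4) → 50.3276
  f9: (p17, p11, p10) → 26.3641
  f10: (p17, p2, p11) → 6.0905
  f11: (p17, p10, p13) → 32.3529
  f12: (p17, p2, p13) → 7.5911
  f13: (p16, p0, p13) → 51.7260
  f14: (p16, p6, p15) → 20.9124
  f15: (p16, p11, p15) → 68.0246
  f16: (p16, p2, p11) → 55.9649
  f17: (p16, p0, p4) → 78.7047
  f18: (p16, p6, p4) → 36.7666
  f19: (p9, p0, p4) → 24.6856
  f20: (p9, p18, p0) → 15.1217
  f21: (p3, p12, p13) → 9.0711
  f22: (p3, p18, p12) → 6.5620
  f23: (p3, p0, p13) → 29.2904
  f24: (p3, p18, p0) → 24.1440
  f25: (p1, p2, p13) → 21.0978
  f26: (p1, p16, p13) → 59.4204
  f27: (p1, p16, p2) → 28.8844
  f28: (p8, p18, p4) → 1.9175
  f29: (p8, p9, p4) → 3.2382
  f30: (p8, p9, p18) → 15.0559
Σ area = 1015.026

Check V−E+F: 17 − 45 + 30 = 2.

facets=30 area=1015.026
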